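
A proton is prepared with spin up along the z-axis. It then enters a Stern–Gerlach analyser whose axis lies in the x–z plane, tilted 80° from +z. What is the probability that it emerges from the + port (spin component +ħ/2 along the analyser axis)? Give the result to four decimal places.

0.5868

For spin-½, the probability of finding spin-up along an axis at angle θ to the initial spin direction is cos²(θ/2); spin-down is sin²(θ/2).
θ = 80°, so P = cos²(40°) ≈ 0.5868.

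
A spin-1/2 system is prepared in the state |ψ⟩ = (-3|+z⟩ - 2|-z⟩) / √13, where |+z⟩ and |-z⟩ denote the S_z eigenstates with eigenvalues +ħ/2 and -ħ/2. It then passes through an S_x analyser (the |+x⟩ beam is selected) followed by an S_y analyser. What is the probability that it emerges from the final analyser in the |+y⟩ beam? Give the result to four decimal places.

0.4808

First analyser (S_x): P(|+x⟩) = |⟨+x|ψ⟩|² = 25/26.
After stage 1 the state is |+x⟩; P(|+y⟩) = |⟨+y|+x⟩|² = 1/2.
Joint probability = 25/26 × 1/2 = 0.4808.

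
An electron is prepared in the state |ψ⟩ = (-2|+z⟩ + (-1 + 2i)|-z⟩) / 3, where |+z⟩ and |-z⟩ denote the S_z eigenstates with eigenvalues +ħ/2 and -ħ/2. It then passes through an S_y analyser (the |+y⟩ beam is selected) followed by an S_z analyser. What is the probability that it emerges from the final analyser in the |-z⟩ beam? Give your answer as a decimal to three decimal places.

First analyser (S_y): P(|+y⟩) = |⟨+y|ψ⟩|² = 1/18.
After stage 1 the state is |+y⟩; P(|-z⟩) = |⟨-z|+y⟩|² = 1/2.
Joint probability = 1/18 × 1/2 = 0.028.

0.028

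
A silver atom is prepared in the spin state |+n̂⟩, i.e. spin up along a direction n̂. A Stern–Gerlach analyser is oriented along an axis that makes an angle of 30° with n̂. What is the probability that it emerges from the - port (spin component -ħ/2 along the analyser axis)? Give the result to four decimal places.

0.0670

For spin-½, the probability of finding spin-up along an axis at angle θ to the initial spin direction is cos²(θ/2); spin-down is sin²(θ/2).
θ = 30°, so P = sin²(15°) ≈ 0.0670.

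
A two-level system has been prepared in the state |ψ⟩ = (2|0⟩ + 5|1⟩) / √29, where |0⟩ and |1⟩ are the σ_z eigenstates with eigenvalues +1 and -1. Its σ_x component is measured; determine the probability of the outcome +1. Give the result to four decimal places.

|+x⟩ = (|0⟩ + |1⟩)/√2, so ⟨+x|ψ⟩ = (7) / (√2·√29).
P = |7|² / 58 = 49/58.

0.8448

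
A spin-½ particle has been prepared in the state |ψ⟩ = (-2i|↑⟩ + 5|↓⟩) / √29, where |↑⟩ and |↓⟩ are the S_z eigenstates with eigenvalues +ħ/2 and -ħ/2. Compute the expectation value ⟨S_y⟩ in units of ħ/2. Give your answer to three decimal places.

⟨σ_y⟩ = 2 Im(a* b)/(|a|²+|b|²) with a = -2i, b = 5.
a* b = 10i, so ⟨σ_y⟩ = 20/29.
⟨S_y⟩ = (ħ/2)·⟨σ_y⟩.

0.690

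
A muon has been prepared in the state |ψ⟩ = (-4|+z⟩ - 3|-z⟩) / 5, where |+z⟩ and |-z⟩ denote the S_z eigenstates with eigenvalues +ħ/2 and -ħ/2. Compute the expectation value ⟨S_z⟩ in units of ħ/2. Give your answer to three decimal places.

⟨σ_z⟩ = |a|² - |b|² divided by |a|²+|b|², with a, b the |+z⟩, |-z⟩ amplitudes.
= (16 - 9)/25 = 7/25.
⟨S_z⟩ = (ħ/2)·⟨σ_z⟩.

0.280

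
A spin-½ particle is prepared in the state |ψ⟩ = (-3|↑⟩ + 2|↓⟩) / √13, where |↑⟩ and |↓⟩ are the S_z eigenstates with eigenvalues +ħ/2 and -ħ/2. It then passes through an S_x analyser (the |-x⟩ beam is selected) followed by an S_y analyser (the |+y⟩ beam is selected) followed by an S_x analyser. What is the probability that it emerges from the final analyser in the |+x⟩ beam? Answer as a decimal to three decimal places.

First analyser (S_x): P(|-x⟩) = |⟨-x|ψ⟩|² = 25/26.
After stage 1 the state is |-x⟩; P(|+y⟩) = |⟨+y|-x⟩|² = 1/2.
After stage 2 the state is |+y⟩; P(|+x⟩) = |⟨+x|+y⟩|² = 1/2.
Joint probability = 25/26 × 1/2 × 1/2 = 0.240.

0.240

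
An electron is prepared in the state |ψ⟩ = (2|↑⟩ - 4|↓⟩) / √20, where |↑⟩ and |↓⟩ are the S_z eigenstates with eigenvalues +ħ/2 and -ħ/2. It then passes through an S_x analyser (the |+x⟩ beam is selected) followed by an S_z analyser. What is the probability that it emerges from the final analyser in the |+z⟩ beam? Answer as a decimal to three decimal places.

0.050

First analyser (S_x): P(|+x⟩) = |⟨+x|ψ⟩|² = 4/40.
After stage 1 the state is |+x⟩; P(|+z⟩) = |⟨+z|+x⟩|² = 1/2.
Joint probability = 4/40 × 1/2 = 0.050.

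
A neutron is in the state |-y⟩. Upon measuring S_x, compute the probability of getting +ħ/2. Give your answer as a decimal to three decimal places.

In the S_z basis, |-y⟩ = (|+z⟩ - i|-z⟩)/√2 and |+x⟩ = (|+z⟩ + |-z⟩)/√2.
|⟨+x|-y⟩|² = 1/2.

0.500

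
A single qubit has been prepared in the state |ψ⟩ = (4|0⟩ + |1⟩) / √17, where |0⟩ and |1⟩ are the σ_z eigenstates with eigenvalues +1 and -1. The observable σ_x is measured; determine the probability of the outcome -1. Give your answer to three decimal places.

|-x⟩ = (|0⟩ - |1⟩)/√2, so ⟨-x|ψ⟩ = (3) / (√2·√17).
P = |3|² / 34 = 9/34.

0.265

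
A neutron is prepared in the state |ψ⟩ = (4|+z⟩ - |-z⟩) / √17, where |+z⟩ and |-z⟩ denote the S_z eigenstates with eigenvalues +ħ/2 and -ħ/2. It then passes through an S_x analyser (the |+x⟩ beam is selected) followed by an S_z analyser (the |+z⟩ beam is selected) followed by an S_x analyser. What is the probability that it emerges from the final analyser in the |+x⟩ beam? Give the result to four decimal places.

0.0662

First analyser (S_x): P(|+x⟩) = |⟨+x|ψ⟩|² = 9/34.
After stage 1 the state is |+x⟩; P(|+z⟩) = |⟨+z|+x⟩|² = 1/2.
After stage 2 the state is |+z⟩; P(|+x⟩) = |⟨+x|+z⟩|² = 1/2.
Joint probability = 9/34 × 1/2 × 1/2 = 0.0662.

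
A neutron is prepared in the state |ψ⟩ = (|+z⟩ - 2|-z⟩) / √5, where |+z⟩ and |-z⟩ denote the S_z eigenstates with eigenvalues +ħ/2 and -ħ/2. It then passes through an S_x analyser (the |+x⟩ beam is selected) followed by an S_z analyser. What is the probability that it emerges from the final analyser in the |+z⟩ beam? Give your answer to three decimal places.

First analyser (S_x): P(|+x⟩) = |⟨+x|ψ⟩|² = 1/10.
After stage 1 the state is |+x⟩; P(|+z⟩) = |⟨+z|+x⟩|² = 1/2.
Joint probability = 1/10 × 1/2 = 0.050.

0.050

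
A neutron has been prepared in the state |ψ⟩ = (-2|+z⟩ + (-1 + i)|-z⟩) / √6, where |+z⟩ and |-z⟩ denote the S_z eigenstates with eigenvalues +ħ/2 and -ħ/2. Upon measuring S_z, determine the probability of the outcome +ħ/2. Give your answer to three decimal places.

The +ħ/2 outcome corresponds to |+z⟩. Its amplitude in |ψ⟩ is -2/√6.
P = |-2|² / 6 = 4/6.

0.667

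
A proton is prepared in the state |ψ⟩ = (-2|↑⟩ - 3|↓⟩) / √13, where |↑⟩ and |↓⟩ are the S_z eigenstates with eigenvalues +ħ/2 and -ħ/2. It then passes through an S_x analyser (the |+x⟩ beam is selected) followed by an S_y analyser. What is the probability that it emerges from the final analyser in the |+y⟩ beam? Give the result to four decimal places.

First analyser (S_x): P(|+x⟩) = |⟨+x|ψ⟩|² = 25/26.
After stage 1 the state is |+x⟩; P(|+y⟩) = |⟨+y|+x⟩|² = 1/2.
Joint probability = 25/26 × 1/2 = 0.4808.

0.4808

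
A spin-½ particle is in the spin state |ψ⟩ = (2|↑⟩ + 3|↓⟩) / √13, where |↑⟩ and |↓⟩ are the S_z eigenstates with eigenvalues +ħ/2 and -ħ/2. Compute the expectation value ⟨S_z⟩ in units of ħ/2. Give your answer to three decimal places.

⟨σ_z⟩ = |a|² - |b|² divided by |a|²+|b|², with a, b the |↑⟩, |↓⟩ amplitudes.
= (4 - 9)/13 = -5/13.
⟨S_z⟩ = (ħ/2)·⟨σ_z⟩.

-0.385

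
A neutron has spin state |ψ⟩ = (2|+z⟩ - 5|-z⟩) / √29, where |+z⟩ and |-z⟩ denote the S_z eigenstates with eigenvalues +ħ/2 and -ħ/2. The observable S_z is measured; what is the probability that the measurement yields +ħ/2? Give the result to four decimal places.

The +ħ/2 outcome corresponds to |+z⟩. Its amplitude in |ψ⟩ is 2/√29.
P = |2|² / 29 = 4/29.

0.1379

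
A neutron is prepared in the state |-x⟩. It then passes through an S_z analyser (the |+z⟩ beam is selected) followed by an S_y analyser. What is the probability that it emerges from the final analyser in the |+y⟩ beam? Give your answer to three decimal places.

0.250

First analyser (S_z): from |-x⟩, P(|+z⟩) = 1/2.
After stage 1 the state is |+z⟩; P(|+y⟩) = |⟨+y|+z⟩|² = 1/2.
Joint probability = 1/2 × 1/2 = 0.250.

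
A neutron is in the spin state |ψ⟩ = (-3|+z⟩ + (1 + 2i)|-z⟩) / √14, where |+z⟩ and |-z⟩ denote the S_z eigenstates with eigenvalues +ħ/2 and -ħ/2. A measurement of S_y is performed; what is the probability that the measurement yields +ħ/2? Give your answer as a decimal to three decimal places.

0.071

|+y⟩ = (|+z⟩ + i|-z⟩)/√2, so ⟨+y|ψ⟩ = (-1 - i) / (√2·√14).
P = |-1 - i|² / 28 = 2/28.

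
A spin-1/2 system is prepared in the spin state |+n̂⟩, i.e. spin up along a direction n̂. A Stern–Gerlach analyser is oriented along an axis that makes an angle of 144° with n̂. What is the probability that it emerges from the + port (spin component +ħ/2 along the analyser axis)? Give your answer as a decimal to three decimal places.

For spin-½, the probability of finding spin-up along an axis at angle θ to the initial spin direction is cos²(θ/2); spin-down is sin²(θ/2).
θ = 144°, so P = cos²(72°) ≈ 0.095.

0.095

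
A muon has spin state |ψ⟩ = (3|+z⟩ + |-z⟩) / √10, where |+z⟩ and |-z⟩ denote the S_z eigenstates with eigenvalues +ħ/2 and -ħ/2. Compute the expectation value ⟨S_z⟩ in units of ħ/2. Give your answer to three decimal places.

⟨σ_z⟩ = |a|² - |b|² divided by |a|²+|b|², with a, b the |+z⟩, |-z⟩ amplitudes.
= (9 - 1)/10 = 8/10.
⟨S_z⟩ = (ħ/2)·⟨σ_z⟩.

0.800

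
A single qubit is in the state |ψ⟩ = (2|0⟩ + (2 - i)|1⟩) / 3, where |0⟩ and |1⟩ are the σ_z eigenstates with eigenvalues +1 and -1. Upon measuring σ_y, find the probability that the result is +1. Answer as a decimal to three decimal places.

0.278

|+y⟩ = (|0⟩ + i|1⟩)/√2, so ⟨+y|ψ⟩ = (1 - 2i) / (√2·3).
P = |1 - 2i|² / 18 = 5/18.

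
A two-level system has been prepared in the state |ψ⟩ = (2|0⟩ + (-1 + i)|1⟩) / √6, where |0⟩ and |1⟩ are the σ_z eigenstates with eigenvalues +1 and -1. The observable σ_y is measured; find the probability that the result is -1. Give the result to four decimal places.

0.1667

|-y⟩ = (|0⟩ - i|1⟩)/√2, so ⟨-y|ψ⟩ = (1 - i) / (√2·√6).
P = |1 - i|² / 12 = 2/12.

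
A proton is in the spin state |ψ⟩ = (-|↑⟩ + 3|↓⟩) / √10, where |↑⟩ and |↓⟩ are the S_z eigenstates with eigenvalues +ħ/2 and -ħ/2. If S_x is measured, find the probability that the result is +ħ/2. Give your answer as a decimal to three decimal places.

0.200

|+x⟩ = (|↑⟩ + |↓⟩)/√2, so ⟨+x|ψ⟩ = (2) / (√2·√10).
P = |2|² / 20 = 4/20.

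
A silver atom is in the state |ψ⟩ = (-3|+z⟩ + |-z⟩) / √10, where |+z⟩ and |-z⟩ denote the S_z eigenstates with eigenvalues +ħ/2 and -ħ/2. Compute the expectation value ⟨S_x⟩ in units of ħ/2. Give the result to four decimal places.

⟨σ_x⟩ = 2 Re(a* b)/(|a|²+|b|²) with a = -3, b = 1.
a* b = -3, so ⟨σ_x⟩ = -6/10.
⟨S_x⟩ = (ħ/2)·⟨σ_x⟩.

-0.6000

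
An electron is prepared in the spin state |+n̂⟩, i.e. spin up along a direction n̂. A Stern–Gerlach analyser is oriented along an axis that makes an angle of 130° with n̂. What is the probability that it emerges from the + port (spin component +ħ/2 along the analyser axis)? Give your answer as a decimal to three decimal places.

For spin-½, the probability of finding spin-up along an axis at angle θ to the initial spin direction is cos²(θ/2); spin-down is sin²(θ/2).
θ = 130°, so P = cos²(65°) ≈ 0.179.

0.179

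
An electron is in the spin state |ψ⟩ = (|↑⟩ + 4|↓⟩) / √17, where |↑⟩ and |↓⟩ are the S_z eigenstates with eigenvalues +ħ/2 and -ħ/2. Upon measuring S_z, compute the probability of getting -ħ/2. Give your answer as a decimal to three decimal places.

The -ħ/2 outcome corresponds to |↓⟩. Its amplitude in |ψ⟩ is 4/√17.
P = |4|² / 17 = 16/17.

0.941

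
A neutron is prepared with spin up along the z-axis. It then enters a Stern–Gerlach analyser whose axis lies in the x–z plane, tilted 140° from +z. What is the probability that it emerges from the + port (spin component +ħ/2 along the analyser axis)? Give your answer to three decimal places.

For spin-½, the probability of finding spin-up along an axis at angle θ to the initial spin direction is cos²(θ/2); spin-down is sin²(θ/2).
θ = 140°, so P = cos²(70°) ≈ 0.117.

0.117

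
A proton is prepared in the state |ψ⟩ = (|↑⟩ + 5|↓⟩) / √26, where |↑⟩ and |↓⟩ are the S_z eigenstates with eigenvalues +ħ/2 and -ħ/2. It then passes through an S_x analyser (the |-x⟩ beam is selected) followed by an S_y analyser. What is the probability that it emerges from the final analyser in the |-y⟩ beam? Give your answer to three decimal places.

First analyser (S_x): P(|-x⟩) = |⟨-x|ψ⟩|² = 16/52.
After stage 1 the state is |-x⟩; P(|-y⟩) = |⟨-y|-x⟩|² = 1/2.
Joint probability = 16/52 × 1/2 = 0.154.

0.154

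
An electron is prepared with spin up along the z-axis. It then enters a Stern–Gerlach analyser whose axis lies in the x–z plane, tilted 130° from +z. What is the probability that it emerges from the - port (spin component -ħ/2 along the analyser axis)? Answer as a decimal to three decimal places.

For spin-½, the probability of finding spin-up along an axis at angle θ to the initial spin direction is cos²(θ/2); spin-down is sin²(θ/2).
θ = 130°, so P = sin²(65°) ≈ 0.821.

0.821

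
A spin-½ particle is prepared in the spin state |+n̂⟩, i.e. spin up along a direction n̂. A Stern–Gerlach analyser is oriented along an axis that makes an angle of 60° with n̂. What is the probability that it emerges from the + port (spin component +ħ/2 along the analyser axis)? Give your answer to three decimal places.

0.750

For spin-½, the probability of finding spin-up along an axis at angle θ to the initial spin direction is cos²(θ/2); spin-down is sin²(θ/2).
θ = 60°, so P = cos²(30°) ≈ 0.750.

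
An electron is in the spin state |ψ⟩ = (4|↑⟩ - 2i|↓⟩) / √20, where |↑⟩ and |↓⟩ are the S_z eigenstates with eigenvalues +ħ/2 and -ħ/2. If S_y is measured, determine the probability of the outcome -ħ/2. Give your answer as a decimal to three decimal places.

|-y⟩ = (|↑⟩ - i|↓⟩)/√2, so ⟨-y|ψ⟩ = (6) / (√2·√20).
P = |6|² / 40 = 36/40.

0.900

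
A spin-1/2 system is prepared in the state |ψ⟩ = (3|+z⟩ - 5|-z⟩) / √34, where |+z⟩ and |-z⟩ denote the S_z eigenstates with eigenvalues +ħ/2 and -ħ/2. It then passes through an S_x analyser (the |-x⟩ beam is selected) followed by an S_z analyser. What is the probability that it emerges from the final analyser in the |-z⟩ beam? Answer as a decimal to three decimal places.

0.471

First analyser (S_x): P(|-x⟩) = |⟨-x|ψ⟩|² = 64/68.
After stage 1 the state is |-x⟩; P(|-z⟩) = |⟨-z|-x⟩|² = 1/2.
Joint probability = 64/68 × 1/2 = 0.471.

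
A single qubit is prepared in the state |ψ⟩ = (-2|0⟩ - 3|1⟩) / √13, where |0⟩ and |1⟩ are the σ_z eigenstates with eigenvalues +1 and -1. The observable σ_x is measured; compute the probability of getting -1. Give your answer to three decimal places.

0.038

|-x⟩ = (|0⟩ - |1⟩)/√2, so ⟨-x|ψ⟩ = (1) / (√2·√13).
P = |1|² / 26 = 1/26.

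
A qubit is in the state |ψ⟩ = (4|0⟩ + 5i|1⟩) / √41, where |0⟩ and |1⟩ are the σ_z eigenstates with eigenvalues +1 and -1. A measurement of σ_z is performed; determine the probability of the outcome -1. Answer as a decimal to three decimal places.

0.610

The -1 outcome corresponds to |1⟩. Its amplitude in |ψ⟩ is 5i/√41.
P = |5i|² / 41 = 25/41.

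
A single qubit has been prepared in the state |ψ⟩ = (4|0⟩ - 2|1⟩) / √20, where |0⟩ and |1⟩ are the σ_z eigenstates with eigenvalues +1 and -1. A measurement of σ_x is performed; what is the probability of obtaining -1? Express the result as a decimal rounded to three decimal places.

|-x⟩ = (|0⟩ - |1⟩)/√2, so ⟨-x|ψ⟩ = (6) / (√2·√20).
P = |6|² / 40 = 36/40.

0.900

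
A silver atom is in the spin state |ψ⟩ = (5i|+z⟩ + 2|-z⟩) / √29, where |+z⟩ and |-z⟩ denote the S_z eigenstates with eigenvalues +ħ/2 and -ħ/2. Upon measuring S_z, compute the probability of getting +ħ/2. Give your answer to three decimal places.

The +ħ/2 outcome corresponds to |+z⟩. Its amplitude in |ψ⟩ is 5i/√29.
P = |5i|² / 29 = 25/29.

0.862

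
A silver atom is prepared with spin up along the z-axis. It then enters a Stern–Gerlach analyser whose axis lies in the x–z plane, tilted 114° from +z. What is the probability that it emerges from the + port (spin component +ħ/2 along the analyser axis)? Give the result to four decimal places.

For spin-½, the probability of finding spin-up along an axis at angle θ to the initial spin direction is cos²(θ/2); spin-down is sin²(θ/2).
θ = 114°, so P = cos²(57°) ≈ 0.2966.

0.2966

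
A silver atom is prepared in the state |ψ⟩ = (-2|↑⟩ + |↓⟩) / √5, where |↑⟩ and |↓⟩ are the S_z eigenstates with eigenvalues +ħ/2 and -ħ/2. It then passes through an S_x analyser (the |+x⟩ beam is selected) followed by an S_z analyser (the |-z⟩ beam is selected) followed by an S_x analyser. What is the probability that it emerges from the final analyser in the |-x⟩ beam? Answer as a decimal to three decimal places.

0.025

First analyser (S_x): P(|+x⟩) = |⟨+x|ψ⟩|² = 1/10.
After stage 1 the state is |+x⟩; P(|-z⟩) = |⟨-z|+x⟩|² = 1/2.
After stage 2 the state is |-z⟩; P(|-x⟩) = |⟨-x|-z⟩|² = 1/2.
Joint probability = 1/10 × 1/2 × 1/2 = 0.025.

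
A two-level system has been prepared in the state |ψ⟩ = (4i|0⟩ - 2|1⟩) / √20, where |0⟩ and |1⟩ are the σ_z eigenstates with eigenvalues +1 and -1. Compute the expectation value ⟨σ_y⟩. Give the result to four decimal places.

0.8000

⟨σ_y⟩ = 2 Im(a* b)/(|a|²+|b|²) with a = 4i, b = -2.
a* b = 8i, so ⟨σ_y⟩ = 16/20.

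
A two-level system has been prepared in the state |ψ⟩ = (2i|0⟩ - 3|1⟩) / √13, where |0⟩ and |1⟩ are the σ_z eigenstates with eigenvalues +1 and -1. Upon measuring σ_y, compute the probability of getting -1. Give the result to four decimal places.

|-y⟩ = (|0⟩ - i|1⟩)/√2, so ⟨-y|ψ⟩ = (-i) / (√2·√13).
P = |-i|² / 26 = 1/26.

0.0385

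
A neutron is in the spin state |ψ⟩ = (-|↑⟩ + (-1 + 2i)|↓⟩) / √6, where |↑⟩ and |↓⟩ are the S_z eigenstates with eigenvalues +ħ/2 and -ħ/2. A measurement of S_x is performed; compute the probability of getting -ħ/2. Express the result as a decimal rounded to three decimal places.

|-x⟩ = (|↑⟩ - |↓⟩)/√2, so ⟨-x|ψ⟩ = (-2i) / (√2·√6).
P = |-2i|² / 12 = 4/12.

0.333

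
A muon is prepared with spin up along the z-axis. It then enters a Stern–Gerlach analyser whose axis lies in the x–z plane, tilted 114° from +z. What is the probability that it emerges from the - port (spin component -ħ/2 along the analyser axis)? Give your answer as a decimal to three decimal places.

0.703

For spin-½, the probability of finding spin-up along an axis at angle θ to the initial spin direction is cos²(θ/2); spin-down is sin²(θ/2).
θ = 114°, so P = sin²(57°) ≈ 0.703.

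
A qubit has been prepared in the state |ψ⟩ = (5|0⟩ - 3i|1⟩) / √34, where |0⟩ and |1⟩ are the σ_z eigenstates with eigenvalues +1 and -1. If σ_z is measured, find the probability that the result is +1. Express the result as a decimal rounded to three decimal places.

0.735

The +1 outcome corresponds to |0⟩. Its amplitude in |ψ⟩ is 5/√34.
P = |5|² / 34 = 25/34.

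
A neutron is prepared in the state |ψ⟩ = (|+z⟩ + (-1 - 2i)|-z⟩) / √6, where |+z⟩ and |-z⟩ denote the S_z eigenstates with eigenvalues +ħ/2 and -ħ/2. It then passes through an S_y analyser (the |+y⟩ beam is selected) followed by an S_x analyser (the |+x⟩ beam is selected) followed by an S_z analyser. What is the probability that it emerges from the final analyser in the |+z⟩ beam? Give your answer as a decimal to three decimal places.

First analyser (S_y): P(|+y⟩) = |⟨+y|ψ⟩|² = 2/12.
After stage 1 the state is |+y⟩; P(|+x⟩) = |⟨+x|+y⟩|² = 1/2.
After stage 2 the state is |+x⟩; P(|+z⟩) = |⟨+z|+x⟩|² = 1/2.
Joint probability = 2/12 × 1/2 × 1/2 = 0.042.

0.042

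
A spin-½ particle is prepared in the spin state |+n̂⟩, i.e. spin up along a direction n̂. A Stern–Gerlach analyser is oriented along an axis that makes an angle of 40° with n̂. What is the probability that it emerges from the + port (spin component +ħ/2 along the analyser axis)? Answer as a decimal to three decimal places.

0.883

For spin-½, the probability of finding spin-up along an axis at angle θ to the initial spin direction is cos²(θ/2); spin-down is sin²(θ/2).
θ = 40°, so P = cos²(20°) ≈ 0.883.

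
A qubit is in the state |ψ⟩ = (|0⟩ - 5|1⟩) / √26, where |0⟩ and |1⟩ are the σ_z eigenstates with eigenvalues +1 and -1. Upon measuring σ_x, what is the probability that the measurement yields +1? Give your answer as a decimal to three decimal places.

0.308

|+x⟩ = (|0⟩ + |1⟩)/√2, so ⟨+x|ψ⟩ = (-4) / (√2·√26).
P = |-4|² / 52 = 16/52.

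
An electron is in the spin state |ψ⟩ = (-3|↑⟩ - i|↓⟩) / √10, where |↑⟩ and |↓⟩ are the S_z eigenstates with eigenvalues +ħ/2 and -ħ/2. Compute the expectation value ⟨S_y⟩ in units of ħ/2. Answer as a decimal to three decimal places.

⟨σ_y⟩ = 2 Im(a* b)/(|a|²+|b|²) with a = -3, b = -i.
a* b = 3i, so ⟨σ_y⟩ = 6/10.
⟨S_y⟩ = (ħ/2)·⟨σ_y⟩.

0.600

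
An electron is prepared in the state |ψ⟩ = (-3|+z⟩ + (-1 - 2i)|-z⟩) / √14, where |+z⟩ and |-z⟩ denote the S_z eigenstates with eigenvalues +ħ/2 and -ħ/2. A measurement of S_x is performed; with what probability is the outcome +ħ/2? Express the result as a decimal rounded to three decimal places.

|+x⟩ = (|+z⟩ + |-z⟩)/√2, so ⟨+x|ψ⟩ = (-4 - 2i) / (√2·√14).
P = |-4 - 2i|² / 28 = 20/28.

0.714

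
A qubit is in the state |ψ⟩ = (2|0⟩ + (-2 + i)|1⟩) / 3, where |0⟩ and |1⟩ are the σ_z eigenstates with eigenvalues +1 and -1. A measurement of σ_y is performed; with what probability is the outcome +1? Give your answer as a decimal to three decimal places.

0.722

|+y⟩ = (|0⟩ + i|1⟩)/√2, so ⟨+y|ψ⟩ = (3 + 2i) / (√2·3).
P = |3 + 2i|² / 18 = 13/18.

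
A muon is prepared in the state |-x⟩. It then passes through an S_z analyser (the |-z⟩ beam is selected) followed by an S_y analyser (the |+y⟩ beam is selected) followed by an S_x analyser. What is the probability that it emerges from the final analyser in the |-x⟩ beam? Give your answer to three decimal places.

0.125

First analyser (S_z): from |-x⟩, P(|-z⟩) = 1/2.
After stage 1 the state is |-z⟩; P(|+y⟩) = |⟨+y|-z⟩|² = 1/2.
After stage 2 the state is |+y⟩; P(|-x⟩) = |⟨-x|+y⟩|² = 1/2.
Joint probability = 1/2 × 1/2 × 1/2 = 0.125.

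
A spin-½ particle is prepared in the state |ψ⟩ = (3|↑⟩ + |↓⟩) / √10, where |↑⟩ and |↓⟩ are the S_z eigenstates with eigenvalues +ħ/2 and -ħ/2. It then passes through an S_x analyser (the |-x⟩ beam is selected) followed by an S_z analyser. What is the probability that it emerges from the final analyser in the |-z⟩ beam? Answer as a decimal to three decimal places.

0.100

First analyser (S_x): P(|-x⟩) = |⟨-x|ψ⟩|² = 4/20.
After stage 1 the state is |-x⟩; P(|-z⟩) = |⟨-z|-x⟩|² = 1/2.
Joint probability = 4/20 × 1/2 = 0.100.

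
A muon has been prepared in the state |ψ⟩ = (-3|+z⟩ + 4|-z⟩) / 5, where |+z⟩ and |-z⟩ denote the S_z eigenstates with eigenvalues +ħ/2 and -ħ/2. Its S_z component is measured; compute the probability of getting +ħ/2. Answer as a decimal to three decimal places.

The +ħ/2 outcome corresponds to |+z⟩. Its amplitude in |ψ⟩ is -3/5.
P = |-3|² / 25 = 9/25.

0.360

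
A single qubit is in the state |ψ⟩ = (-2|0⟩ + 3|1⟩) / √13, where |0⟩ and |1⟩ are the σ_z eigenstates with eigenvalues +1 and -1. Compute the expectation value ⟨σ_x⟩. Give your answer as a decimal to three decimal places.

-0.923

⟨σ_x⟩ = 2 Re(a* b)/(|a|²+|b|²) with a = -2, b = 3.
a* b = -6, so ⟨σ_x⟩ = -12/13.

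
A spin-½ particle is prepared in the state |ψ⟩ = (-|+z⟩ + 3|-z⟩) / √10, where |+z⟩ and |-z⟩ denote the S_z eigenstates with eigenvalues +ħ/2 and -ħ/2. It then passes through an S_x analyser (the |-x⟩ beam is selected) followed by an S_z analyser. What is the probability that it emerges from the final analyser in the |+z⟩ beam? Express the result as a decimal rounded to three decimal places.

First analyser (S_x): P(|-x⟩) = |⟨-x|ψ⟩|² = 16/20.
After stage 1 the state is |-x⟩; P(|+z⟩) = |⟨+z|-x⟩|² = 1/2.
Joint probability = 16/20 × 1/2 = 0.400.

0.400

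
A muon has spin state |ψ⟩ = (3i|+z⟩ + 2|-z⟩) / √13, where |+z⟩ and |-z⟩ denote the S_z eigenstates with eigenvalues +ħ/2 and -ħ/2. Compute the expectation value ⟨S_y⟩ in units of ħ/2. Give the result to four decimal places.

-0.9231

⟨σ_y⟩ = 2 Im(a* b)/(|a|²+|b|²) with a = 3i, b = 2.
a* b = -6i, so ⟨σ_y⟩ = -12/13.
⟨S_y⟩ = (ħ/2)·⟨σ_y⟩.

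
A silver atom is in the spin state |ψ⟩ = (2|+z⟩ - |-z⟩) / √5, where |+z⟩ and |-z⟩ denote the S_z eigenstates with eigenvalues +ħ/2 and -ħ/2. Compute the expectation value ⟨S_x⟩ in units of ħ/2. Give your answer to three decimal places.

⟨σ_x⟩ = 2 Re(a* b)/(|a|²+|b|²) with a = 2, b = -1.
a* b = -2, so ⟨σ_x⟩ = -4/5.
⟨S_x⟩ = (ħ/2)·⟨σ_x⟩.

-0.800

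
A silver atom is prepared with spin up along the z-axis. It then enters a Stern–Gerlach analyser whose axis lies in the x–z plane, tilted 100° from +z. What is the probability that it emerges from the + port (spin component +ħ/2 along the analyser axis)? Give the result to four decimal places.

For spin-½, the probability of finding spin-up along an axis at angle θ to the initial spin direction is cos²(θ/2); spin-down is sin²(θ/2).
θ = 100°, so P = cos²(50°) ≈ 0.4132.

0.4132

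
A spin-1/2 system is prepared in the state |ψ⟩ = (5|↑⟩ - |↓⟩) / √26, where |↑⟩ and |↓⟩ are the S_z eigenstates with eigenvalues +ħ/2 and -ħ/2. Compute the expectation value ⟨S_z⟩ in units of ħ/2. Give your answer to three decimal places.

0.923

⟨σ_z⟩ = |a|² - |b|² divided by |a|²+|b|², with a, b the |↑⟩, |↓⟩ amplitudes.
= (25 - 1)/26 = 24/26.
⟨S_z⟩ = (ħ/2)·⟨σ_z⟩.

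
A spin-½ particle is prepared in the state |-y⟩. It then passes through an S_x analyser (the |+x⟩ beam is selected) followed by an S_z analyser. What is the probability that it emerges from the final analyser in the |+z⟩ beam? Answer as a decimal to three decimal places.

First analyser (S_x): from |-y⟩, P(|+x⟩) = 1/2.
After stage 1 the state is |+x⟩; P(|+z⟩) = |⟨+z|+x⟩|² = 1/2.
Joint probability = 1/2 × 1/2 = 0.250.

0.250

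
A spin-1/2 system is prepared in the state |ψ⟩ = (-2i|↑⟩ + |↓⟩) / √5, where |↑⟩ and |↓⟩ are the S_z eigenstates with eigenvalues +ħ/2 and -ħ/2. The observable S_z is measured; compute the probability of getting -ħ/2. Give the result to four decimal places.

The -ħ/2 outcome corresponds to |↓⟩. Its amplitude in |ψ⟩ is 1/√5.
P = |1|² / 5 = 1/5.

0.2000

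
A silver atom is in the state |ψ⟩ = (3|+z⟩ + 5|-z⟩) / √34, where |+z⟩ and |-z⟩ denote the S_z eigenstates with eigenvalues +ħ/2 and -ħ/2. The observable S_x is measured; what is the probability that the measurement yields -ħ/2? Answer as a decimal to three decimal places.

0.059

|-x⟩ = (|+z⟩ - |-z⟩)/√2, so ⟨-x|ψ⟩ = (-2) / (√2·√34).
P = |-2|² / 68 = 4/68.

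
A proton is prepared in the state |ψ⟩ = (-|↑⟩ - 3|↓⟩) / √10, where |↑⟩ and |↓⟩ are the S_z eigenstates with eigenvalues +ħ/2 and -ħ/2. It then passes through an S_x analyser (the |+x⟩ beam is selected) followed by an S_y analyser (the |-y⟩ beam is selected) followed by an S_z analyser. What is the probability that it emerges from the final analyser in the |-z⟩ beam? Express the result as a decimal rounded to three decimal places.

First analyser (S_x): P(|+x⟩) = |⟨+x|ψ⟩|² = 16/20.
After stage 1 the state is |+x⟩; P(|-y⟩) = |⟨-y|+x⟩|² = 1/2.
After stage 2 the state is |-y⟩; P(|-z⟩) = |⟨-z|-y⟩|² = 1/2.
Joint probability = 16/20 × 1/2 × 1/2 = 0.200.

0.200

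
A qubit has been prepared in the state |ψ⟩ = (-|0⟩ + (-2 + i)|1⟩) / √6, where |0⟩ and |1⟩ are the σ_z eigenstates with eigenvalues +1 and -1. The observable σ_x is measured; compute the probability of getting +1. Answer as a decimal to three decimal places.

0.833

|+x⟩ = (|0⟩ + |1⟩)/√2, so ⟨+x|ψ⟩ = (-3 + i) / (√2·√6).
P = |-3 + i|² / 12 = 10/12.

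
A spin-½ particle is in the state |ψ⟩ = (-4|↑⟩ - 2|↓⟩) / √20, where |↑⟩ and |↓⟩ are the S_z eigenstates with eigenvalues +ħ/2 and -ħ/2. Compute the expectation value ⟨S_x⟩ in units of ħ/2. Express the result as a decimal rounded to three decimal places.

0.800

⟨σ_x⟩ = 2 Re(a* b)/(|a|²+|b|²) with a = -4, b = -2.
a* b = 8, so ⟨σ_x⟩ = 16/20.
⟨S_x⟩ = (ħ/2)·⟨σ_x⟩.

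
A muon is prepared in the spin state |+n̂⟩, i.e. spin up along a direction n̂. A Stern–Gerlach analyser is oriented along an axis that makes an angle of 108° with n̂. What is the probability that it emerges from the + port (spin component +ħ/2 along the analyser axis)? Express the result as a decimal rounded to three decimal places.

0.345

For spin-½, the probability of finding spin-up along an axis at angle θ to the initial spin direction is cos²(θ/2); spin-down is sin²(θ/2).
θ = 108°, so P = cos²(54°) ≈ 0.345.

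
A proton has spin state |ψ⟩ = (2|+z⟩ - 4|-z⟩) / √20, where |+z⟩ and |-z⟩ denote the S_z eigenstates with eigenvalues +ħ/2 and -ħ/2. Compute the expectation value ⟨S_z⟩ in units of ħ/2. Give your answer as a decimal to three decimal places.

⟨σ_z⟩ = |a|² - |b|² divided by |a|²+|b|², with a, b the |+z⟩, |-z⟩ amplitudes.
= (4 - 16)/20 = -12/20.
⟨S_z⟩ = (ħ/2)·⟨σ_z⟩.

-0.600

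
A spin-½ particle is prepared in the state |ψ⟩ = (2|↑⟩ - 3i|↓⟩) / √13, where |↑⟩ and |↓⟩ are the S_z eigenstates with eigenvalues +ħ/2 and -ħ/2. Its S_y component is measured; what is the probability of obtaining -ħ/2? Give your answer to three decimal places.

|-y⟩ = (|↑⟩ - i|↓⟩)/√2, so ⟨-y|ψ⟩ = (5) / (√2·√13).
P = |5|² / 26 = 25/26.

0.962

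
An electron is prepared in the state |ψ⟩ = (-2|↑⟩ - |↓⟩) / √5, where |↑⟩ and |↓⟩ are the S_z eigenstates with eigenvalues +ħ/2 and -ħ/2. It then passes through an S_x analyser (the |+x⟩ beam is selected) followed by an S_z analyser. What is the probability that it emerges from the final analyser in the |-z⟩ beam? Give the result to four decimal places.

0.4500

First analyser (S_x): P(|+x⟩) = |⟨+x|ψ⟩|² = 9/10.
After stage 1 the state is |+x⟩; P(|-z⟩) = |⟨-z|+x⟩|² = 1/2.
Joint probability = 9/10 × 1/2 = 0.4500.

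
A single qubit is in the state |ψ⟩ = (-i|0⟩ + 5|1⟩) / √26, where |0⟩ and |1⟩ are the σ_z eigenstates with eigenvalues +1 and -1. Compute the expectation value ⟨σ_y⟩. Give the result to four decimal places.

0.3846

⟨σ_y⟩ = 2 Im(a* b)/(|a|²+|b|²) with a = -i, b = 5.
a* b = 5i, so ⟨σ_y⟩ = 10/26.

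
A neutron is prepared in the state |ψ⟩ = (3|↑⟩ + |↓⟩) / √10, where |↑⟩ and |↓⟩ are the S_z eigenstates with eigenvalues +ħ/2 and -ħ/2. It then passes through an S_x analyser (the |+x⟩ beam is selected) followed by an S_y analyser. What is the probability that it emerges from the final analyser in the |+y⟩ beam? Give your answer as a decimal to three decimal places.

0.400

First analyser (S_x): P(|+x⟩) = |⟨+x|ψ⟩|² = 16/20.
After stage 1 the state is |+x⟩; P(|+y⟩) = |⟨+y|+x⟩|² = 1/2.
Joint probability = 16/20 × 1/2 = 0.400.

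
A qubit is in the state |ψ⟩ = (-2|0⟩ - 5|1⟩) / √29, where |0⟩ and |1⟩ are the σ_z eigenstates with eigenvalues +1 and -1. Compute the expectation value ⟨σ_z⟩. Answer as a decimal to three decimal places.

⟨σ_z⟩ = |a|² - |b|² divided by |a|²+|b|², with a, b the |0⟩, |1⟩ amplitudes.
= (4 - 25)/29 = -21/29.

-0.724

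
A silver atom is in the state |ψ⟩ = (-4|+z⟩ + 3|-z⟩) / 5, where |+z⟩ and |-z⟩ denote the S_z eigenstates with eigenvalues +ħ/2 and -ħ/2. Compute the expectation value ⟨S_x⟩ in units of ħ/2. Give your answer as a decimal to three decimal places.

-0.960

⟨σ_x⟩ = 2 Re(a* b)/(|a|²+|b|²) with a = -4, b = 3.
a* b = -12, so ⟨σ_x⟩ = -24/25.
⟨S_x⟩ = (ħ/2)·⟨σ_x⟩.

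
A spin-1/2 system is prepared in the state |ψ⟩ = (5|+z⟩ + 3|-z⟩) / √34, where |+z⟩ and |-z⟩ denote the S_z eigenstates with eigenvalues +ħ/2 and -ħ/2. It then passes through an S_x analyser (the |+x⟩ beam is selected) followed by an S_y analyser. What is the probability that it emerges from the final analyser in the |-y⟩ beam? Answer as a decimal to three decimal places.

First analyser (S_x): P(|+x⟩) = |⟨+x|ψ⟩|² = 64/68.
After stage 1 the state is |+x⟩; P(|-y⟩) = |⟨-y|+x⟩|² = 1/2.
Joint probability = 64/68 × 1/2 = 0.471.

0.471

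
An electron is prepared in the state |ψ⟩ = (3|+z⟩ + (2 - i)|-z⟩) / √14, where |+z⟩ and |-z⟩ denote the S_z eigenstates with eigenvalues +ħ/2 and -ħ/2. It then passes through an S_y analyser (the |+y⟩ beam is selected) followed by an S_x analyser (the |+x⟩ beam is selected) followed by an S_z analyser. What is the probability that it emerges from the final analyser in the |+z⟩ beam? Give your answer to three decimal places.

0.071

First analyser (S_y): P(|+y⟩) = |⟨+y|ψ⟩|² = 8/28.
After stage 1 the state is |+y⟩; P(|+x⟩) = |⟨+x|+y⟩|² = 1/2.
After stage 2 the state is |+x⟩; P(|+z⟩) = |⟨+z|+x⟩|² = 1/2.
Joint probability = 8/28 × 1/2 × 1/2 = 0.071.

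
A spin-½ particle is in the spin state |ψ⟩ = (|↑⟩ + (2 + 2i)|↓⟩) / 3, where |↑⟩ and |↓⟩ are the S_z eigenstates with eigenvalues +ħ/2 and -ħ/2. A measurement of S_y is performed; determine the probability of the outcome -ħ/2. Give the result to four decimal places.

0.2778

|-y⟩ = (|↑⟩ - i|↓⟩)/√2, so ⟨-y|ψ⟩ = (-1 + 2i) / (√2·3).
P = |-1 + 2i|² / 18 = 5/18.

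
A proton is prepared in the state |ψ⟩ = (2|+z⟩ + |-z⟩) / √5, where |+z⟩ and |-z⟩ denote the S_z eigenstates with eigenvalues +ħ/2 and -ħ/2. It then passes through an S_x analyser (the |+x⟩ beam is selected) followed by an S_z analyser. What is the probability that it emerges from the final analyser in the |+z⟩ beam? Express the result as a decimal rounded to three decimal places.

0.450

First analyser (S_x): P(|+x⟩) = |⟨+x|ψ⟩|² = 9/10.
After stage 1 the state is |+x⟩; P(|+z⟩) = |⟨+z|+x⟩|² = 1/2.
Joint probability = 9/10 × 1/2 = 0.450.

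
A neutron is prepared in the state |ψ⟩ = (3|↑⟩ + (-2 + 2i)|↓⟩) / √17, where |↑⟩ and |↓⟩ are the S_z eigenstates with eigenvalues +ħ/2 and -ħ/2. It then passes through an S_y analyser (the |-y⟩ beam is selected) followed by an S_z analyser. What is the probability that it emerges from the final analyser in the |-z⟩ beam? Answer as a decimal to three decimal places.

First analyser (S_y): P(|-y⟩) = |⟨-y|ψ⟩|² = 5/34.
After stage 1 the state is |-y⟩; P(|-z⟩) = |⟨-z|-y⟩|² = 1/2.
Joint probability = 5/34 × 1/2 = 0.074.

0.074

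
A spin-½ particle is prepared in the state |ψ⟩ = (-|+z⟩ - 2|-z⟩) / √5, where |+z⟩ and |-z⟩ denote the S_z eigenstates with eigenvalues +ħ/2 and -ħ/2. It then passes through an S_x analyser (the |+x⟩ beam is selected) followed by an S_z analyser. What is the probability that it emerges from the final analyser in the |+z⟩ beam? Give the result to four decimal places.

0.4500

First analyser (S_x): P(|+x⟩) = |⟨+x|ψ⟩|² = 9/10.
After stage 1 the state is |+x⟩; P(|+z⟩) = |⟨+z|+x⟩|² = 1/2.
Joint probability = 9/10 × 1/2 = 0.4500.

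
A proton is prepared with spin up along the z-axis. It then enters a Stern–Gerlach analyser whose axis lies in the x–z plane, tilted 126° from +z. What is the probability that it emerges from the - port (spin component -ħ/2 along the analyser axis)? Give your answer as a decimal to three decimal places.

0.794

For spin-½, the probability of finding spin-up along an axis at angle θ to the initial spin direction is cos²(θ/2); spin-down is sin²(θ/2).
θ = 126°, so P = sin²(63°) ≈ 0.794.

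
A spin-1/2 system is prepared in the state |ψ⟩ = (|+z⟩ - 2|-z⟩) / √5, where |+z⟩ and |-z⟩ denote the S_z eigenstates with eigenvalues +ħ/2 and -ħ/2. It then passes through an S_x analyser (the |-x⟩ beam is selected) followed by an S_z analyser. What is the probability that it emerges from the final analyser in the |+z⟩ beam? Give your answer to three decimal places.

0.450

First analyser (S_x): P(|-x⟩) = |⟨-x|ψ⟩|² = 9/10.
After stage 1 the state is |-x⟩; P(|+z⟩) = |⟨+z|-x⟩|² = 1/2.
Joint probability = 9/10 × 1/2 = 0.450.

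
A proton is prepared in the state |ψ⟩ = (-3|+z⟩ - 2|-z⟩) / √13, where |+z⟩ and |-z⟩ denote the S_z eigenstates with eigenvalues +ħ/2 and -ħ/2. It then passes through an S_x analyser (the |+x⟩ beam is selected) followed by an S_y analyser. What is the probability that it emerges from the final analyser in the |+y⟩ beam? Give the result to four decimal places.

0.4808

First analyser (S_x): P(|+x⟩) = |⟨+x|ψ⟩|² = 25/26.
After stage 1 the state is |+x⟩; P(|+y⟩) = |⟨+y|+x⟩|² = 1/2.
Joint probability = 25/26 × 1/2 = 0.4808.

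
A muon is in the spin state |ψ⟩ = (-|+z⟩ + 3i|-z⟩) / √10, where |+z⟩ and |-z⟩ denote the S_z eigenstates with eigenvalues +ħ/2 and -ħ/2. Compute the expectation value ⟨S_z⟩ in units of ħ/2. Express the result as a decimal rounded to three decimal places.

-0.800

⟨σ_z⟩ = |a|² - |b|² divided by |a|²+|b|², with a, b the |+z⟩, |-z⟩ amplitudes.
= (1 - 9)/10 = -8/10.
⟨S_z⟩ = (ħ/2)·⟨σ_z⟩.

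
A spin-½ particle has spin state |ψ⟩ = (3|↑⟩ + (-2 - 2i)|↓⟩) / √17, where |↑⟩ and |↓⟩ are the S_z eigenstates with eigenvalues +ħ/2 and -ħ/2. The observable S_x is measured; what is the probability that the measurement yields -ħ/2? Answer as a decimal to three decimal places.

0.853

|-x⟩ = (|↑⟩ - |↓⟩)/√2, so ⟨-x|ψ⟩ = (5 + 2i) / (√2·√17).
P = |5 + 2i|² / 34 = 29/34.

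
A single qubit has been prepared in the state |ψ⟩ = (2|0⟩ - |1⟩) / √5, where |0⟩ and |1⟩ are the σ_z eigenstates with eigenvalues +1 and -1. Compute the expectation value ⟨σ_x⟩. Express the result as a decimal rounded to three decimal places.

-0.800

⟨σ_x⟩ = 2 Re(a* b)/(|a|²+|b|²) with a = 2, b = -1.
a* b = -2, so ⟨σ_x⟩ = -4/5.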